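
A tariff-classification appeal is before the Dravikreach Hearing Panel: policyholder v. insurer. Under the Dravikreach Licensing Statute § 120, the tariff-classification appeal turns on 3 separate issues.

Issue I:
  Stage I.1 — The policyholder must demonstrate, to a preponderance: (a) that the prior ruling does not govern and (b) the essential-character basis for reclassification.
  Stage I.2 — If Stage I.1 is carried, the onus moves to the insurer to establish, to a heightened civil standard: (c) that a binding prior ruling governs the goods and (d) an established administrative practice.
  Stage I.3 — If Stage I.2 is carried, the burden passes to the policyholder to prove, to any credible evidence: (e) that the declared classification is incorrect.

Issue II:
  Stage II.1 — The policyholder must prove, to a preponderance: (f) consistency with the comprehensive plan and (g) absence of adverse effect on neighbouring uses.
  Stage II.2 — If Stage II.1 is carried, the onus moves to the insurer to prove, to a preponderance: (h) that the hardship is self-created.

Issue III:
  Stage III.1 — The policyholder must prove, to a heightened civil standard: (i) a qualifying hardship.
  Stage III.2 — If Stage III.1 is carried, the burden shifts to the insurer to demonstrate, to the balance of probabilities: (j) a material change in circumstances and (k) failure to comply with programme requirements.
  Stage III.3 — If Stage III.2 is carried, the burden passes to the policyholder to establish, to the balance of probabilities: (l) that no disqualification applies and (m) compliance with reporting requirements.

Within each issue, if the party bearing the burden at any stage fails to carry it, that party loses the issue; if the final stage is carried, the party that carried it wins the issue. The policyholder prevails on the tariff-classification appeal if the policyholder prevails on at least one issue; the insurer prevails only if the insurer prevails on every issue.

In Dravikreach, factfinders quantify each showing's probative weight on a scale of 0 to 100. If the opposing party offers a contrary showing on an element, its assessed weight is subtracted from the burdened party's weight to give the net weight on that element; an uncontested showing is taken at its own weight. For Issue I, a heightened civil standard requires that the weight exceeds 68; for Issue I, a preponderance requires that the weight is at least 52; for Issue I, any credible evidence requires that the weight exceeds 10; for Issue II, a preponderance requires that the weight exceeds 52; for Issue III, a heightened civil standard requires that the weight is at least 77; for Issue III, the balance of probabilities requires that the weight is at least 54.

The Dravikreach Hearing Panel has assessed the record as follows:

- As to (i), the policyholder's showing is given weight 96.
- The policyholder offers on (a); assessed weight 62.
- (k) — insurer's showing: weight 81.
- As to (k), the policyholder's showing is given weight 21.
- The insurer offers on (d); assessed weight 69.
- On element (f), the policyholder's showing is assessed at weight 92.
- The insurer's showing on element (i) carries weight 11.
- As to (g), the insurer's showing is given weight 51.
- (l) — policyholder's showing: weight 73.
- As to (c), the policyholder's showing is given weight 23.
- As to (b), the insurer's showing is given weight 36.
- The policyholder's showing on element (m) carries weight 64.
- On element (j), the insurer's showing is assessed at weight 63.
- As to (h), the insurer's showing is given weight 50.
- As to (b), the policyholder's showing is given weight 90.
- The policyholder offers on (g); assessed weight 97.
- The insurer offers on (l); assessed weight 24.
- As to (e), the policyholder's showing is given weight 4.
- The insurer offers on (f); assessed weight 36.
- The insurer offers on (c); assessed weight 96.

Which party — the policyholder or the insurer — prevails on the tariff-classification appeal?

— Issue I —
Stage I.1 (policyholder, a preponderance, weight is at least 52): (a) 62 ≥ 52 — meets; (b) net 90−36=54 ≥ 52 — meets.
  Stage I.1 is satisfied; the onus moves to the insurer.
Stage I.2 (insurer, a heightened civil standard, weight exceeds 68): (c) net 96−23=73 > 68 — meets; (d) 69 > 68 — meets.
  Stage I.2 carried; the burden shifts to the policyholder.
Stage I.3 (policyholder, any credible evidence, weight exceeds 10): (e) 4 ≤ 10 — fails.
  Stage I.3 not carried; the policyholder fails its burden.
So the insurer prevails on this issue.
— Issue II —
Stage II.1 — burden on policyholder; standard: a preponderance (weight exceeds 52).
    (f): 92 − 36 = 56 > 52 [met]
    (g): 97 − 51 = 46 ≤ 52 [not met]
  Not every element is met, so the policyholder fails to carry Stage II.1.
The analysis ends at Stage II.1; the insurer prevails on this issue.
— Issue III —
Stage III.1 — burden on policyholder; standard: a heightened civil standard (weight is at least 77).
    (i): 96 − 11 = 85 ≥ 77 [met]
  Stage III.1 is satisfied; the onus moves to the insurer.
Stage III.2 — burden on insurer; standard: the balance of probabilities (weight is at least 54).
    (j): 63 ≥ 54 [met]
    (k): 81 − 21 = 60 ≥ 54 [met]
  Stage III.2 is satisfied; the onus moves to the policyholder.
Stage III.3 — burden on policyholder; standard: the balance of probabilities (weight is at least 54).
    (l): 73 − 24 = 49 < 54 [not met]
    (m): 64 ≥ 54 [met]
  The policyholder does not carry Stage III.3.
So the insurer prevails on this issue.
Per-issue: Issue I → insurer; Issue II → insurer; Issue III → insurer. The policyholder must prevail on at least one issue; overall, the insurer prevails.

insurer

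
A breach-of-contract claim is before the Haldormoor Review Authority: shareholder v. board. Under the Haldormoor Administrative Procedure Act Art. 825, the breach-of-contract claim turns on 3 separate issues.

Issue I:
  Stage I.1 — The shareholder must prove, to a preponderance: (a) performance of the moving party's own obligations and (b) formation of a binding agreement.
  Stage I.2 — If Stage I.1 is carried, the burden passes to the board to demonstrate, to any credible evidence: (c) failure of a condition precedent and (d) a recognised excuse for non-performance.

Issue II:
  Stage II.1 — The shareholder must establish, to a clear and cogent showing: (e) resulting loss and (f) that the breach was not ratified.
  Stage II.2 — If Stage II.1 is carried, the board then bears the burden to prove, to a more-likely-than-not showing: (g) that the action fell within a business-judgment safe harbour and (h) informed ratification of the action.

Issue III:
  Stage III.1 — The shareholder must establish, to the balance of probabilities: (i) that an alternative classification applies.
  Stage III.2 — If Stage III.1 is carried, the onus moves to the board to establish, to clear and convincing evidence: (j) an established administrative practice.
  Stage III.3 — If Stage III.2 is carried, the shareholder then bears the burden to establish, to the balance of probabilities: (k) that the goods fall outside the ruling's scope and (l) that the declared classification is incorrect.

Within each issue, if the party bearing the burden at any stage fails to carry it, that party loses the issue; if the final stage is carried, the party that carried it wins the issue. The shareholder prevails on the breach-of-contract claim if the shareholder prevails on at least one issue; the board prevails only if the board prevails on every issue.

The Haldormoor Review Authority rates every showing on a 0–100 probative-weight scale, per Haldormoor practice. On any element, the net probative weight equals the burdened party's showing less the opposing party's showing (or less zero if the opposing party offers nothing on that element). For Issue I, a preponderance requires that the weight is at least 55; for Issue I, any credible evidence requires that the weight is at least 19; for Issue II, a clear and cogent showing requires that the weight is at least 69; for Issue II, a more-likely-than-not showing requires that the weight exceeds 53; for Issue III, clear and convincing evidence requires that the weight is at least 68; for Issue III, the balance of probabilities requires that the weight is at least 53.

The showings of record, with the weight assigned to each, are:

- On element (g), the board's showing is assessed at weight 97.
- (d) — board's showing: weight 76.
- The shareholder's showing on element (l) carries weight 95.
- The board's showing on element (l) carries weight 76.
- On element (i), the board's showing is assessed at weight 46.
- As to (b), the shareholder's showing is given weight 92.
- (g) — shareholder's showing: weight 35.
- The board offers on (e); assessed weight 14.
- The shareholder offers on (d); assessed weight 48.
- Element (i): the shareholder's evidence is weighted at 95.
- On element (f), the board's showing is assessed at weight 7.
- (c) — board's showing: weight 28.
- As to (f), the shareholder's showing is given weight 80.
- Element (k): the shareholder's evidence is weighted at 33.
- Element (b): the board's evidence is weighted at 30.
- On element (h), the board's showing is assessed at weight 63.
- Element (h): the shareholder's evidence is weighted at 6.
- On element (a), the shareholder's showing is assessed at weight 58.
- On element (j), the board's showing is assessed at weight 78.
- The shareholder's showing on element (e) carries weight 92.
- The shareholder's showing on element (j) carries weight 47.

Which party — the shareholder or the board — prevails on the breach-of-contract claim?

board

— Issue I —
Stage I.1 — burden on shareholder; standard: a preponderance (weight is at least 55).
    (a): 58 ≥ 55 [met]
    (b): 92 − 30 = 62 ≥ 55 [met]
  The shareholder carries Stage I.1; the board now bears the burden.
Stage I.2 — burden on board; standard: any credible evidence (weight is at least 19).
    (c): 28 ≥ 19 [met]
    (d): 76 − 48 = 28 ≥ 19 [met]
  All elements met at the final stage.
With every stage satisfied, the board prevails on this issue.
— Issue II —
At Stage II.1 the shareholder must meet a clear and cogent showing (weight is at least 69): on (e) the weight is 92 less the opposing 14 gives net 78, ≥ 69, so (e) meets the standard; on (f) the weight is 80 less the opposing 7 gives net 73, which does reach 69, so (f) meets the standard.
  Stage II.1 is satisfied; the onus moves to the board.
At Stage II.2 the board must meet a more-likely-than-not showing (weight exceeds 53): on (g) the weight is 97 less the opposing 35 gives net 62, which does exceed 53, so (g) meets the standard; on (h) the weight is 63 less the opposing 6 gives net 57, > 53, so (h) meets the standard.
  All elements met at the final stage.
Every stage carried; the board prevails on this issue.
— Issue III —
Stage III.1 (shareholder, the balance of probabilities, weight is at least 53): (i) net 95−46=49 < 53 — fails.
  Not every element is met, so the shareholder fails to carry Stage III.1.
So the board prevails on this issue.
Per-issue: Issue I → board; Issue II → board; Issue III → board. The shareholder must prevail on at least one issue; overall, the board prevails.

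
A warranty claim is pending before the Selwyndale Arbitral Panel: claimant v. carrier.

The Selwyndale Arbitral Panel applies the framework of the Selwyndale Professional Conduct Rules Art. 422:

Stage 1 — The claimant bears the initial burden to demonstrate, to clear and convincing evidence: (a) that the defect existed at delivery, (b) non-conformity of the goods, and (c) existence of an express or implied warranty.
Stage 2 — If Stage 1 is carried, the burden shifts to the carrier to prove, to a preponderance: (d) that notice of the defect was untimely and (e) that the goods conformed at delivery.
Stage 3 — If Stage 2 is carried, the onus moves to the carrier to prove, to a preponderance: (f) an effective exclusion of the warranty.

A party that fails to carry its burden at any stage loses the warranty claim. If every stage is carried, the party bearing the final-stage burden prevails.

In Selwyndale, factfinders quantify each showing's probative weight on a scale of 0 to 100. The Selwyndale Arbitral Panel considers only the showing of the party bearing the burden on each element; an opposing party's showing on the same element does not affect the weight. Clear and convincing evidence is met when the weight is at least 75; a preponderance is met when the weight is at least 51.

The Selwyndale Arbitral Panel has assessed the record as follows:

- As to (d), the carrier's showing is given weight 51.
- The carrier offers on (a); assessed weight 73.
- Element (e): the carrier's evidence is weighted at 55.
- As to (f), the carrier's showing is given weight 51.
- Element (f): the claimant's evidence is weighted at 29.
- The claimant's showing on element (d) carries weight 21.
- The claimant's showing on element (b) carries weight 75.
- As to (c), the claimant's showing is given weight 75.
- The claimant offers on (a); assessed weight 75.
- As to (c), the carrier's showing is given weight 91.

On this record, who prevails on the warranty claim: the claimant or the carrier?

carrier

Stage 1 (claimant, clear and convincing evidence, weight is at least 75): (a) 75 (carrier's 73 disregarded) ≥ 75 — meets; (b) 75 ≥ 75 — meets; (c) 75 (carrier's 91 disregarded) ≥ 75 — meets.
  All elements met. The burden passes to the carrier.
Stage 2 (carrier, a preponderance, weight is at least 51): (d) 51 (claimant's 21 disregarded) ≥ 51 — meets; (e) 55 ≥ 51 — meets.
  Stage 2 carried; the burden remains with the carrier.
Stage 3 (carrier, a preponderance, weight is at least 51): (f) 51 (claimant's 29 disregarded) ≥ 51 — meets.
  The carrier carries the last stage.
Every stage carried; the carrier prevails.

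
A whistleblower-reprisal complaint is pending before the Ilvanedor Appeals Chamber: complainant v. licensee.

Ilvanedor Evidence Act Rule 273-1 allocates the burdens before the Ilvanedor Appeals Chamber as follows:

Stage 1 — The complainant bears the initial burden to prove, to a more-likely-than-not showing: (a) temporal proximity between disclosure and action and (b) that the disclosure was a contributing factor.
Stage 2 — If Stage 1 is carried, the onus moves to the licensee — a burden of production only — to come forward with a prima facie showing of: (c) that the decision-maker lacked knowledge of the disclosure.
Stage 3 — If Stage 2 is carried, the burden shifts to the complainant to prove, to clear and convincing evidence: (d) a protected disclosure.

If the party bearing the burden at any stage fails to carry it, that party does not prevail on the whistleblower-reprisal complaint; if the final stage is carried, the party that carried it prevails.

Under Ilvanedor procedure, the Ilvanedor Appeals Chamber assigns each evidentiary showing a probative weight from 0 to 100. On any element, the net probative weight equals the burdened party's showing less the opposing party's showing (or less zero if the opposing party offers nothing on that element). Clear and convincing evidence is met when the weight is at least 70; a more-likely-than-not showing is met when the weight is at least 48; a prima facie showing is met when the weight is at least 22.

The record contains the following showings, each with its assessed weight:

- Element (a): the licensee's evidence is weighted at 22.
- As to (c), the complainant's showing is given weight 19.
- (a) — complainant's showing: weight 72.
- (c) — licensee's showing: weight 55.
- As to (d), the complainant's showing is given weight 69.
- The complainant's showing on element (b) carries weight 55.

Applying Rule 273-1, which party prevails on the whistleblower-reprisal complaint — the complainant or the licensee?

licensee

Stage 1 (complainant, a more-likely-than-not showing, weight is at least 48): (a) net 72−22=50 ≥ 48 — meets; (b) 55 ≥ 48 — meets.
  All elements met. The burden passes to the licensee.
Stage 2 (licensee, a prima facie showing, weight is at least 22): (c) net 55−19=36 ≥ 22 — meets.
  Stage 2 is satisfied; the onus moves to the complainant.
Stage 3 (complainant, clear and convincing evidence, weight is at least 70): (d) 69 < 70 — fails.
  Stage 3 not carried; the complainant fails its burden.
The licensee prevails.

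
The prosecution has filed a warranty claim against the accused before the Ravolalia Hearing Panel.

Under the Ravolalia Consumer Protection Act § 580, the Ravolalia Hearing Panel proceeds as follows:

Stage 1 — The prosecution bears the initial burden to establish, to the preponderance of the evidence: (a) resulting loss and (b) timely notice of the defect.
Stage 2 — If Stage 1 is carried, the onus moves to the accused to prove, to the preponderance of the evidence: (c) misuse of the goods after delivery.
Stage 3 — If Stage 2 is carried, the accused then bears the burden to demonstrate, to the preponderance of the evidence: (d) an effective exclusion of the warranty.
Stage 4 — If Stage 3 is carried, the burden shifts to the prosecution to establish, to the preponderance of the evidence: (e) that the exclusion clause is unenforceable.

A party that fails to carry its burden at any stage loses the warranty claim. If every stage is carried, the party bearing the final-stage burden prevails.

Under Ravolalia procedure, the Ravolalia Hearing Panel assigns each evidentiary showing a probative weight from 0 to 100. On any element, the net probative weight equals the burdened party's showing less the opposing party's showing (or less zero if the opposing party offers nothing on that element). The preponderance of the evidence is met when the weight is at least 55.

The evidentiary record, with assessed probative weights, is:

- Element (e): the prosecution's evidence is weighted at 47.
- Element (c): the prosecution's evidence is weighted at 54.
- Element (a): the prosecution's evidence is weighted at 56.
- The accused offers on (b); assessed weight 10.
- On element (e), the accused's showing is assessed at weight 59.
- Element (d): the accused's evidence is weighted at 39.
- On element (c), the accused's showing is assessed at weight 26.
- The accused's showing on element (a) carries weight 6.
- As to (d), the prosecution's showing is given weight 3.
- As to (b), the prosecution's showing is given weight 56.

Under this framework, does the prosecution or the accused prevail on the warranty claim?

Stage 1 (prosecution, the preponderance of the evidence, weight is at least 55): (a) net 56−6=50 < 55 — fails; (b) net 56−10=46 < 55 — fails.
  The prosecution does not carry Stage 1.
The accused prevails.

accused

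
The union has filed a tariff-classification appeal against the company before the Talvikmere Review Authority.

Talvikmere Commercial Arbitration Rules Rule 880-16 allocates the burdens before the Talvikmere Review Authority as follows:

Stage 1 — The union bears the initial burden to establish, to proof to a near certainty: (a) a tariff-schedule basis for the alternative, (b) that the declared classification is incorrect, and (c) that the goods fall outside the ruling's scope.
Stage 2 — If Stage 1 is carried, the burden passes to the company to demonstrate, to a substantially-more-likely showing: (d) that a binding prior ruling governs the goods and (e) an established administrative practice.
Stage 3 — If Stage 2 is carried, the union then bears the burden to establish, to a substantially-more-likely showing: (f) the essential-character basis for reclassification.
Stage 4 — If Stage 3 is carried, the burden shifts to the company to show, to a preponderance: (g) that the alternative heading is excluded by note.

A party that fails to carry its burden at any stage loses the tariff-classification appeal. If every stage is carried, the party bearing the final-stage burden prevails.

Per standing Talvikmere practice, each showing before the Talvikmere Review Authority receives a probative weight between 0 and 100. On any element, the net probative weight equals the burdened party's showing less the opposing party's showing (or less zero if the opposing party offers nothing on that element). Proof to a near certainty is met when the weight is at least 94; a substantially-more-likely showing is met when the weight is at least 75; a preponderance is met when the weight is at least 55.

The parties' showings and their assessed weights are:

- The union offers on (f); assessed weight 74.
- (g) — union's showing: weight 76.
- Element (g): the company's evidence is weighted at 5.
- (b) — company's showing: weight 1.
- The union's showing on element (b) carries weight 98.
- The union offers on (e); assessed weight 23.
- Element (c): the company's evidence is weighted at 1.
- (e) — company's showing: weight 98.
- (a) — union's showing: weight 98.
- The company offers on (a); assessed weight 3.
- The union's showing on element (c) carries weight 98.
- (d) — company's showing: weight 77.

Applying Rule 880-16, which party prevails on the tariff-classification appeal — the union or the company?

Stage 1 (union, proof to a near certainty, weight is at least 94): (a) net 98−3=95 ≥ 94 — meets; (b) net 98−1=97 ≥ 94 — meets; (c) net 98−1=97 ≥ 94 — meets.
  Stage 1 carried; the burden shifts to the company.
Stage 2 (company, a substantially-more-likely showing, weight is at least 75): (d) 77 ≥ 75 — meets; (e) net 98−23=75 ≥ 75 — meets.
  All elements met. The burden passes to the union.
Stage 3 (union, a substantially-more-likely showing, weight is at least 75): (f) 74 < 75 — fails.
  The union does not carry Stage 3.
The analysis ends at Stage 3; the company prevails.

company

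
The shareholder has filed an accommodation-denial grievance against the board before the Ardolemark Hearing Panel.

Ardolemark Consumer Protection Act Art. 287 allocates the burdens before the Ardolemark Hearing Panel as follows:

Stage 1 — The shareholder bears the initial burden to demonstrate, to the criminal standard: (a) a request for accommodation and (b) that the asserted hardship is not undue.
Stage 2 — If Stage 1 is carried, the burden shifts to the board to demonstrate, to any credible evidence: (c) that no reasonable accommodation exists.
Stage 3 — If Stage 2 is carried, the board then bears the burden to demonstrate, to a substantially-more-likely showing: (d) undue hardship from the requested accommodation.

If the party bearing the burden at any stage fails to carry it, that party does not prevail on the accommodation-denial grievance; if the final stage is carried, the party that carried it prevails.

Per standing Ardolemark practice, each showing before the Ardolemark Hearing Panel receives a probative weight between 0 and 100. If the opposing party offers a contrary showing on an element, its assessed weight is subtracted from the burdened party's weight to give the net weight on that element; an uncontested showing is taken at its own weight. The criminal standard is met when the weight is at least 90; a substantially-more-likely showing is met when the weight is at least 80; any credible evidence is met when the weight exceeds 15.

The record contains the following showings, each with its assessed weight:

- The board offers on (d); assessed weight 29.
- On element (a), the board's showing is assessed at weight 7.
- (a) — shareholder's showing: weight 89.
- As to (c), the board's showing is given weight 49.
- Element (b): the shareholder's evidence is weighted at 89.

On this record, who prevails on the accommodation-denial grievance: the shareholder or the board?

board

Stage 1 (shareholder, the criminal standard, weight is at least 90): (a) net 89−7=82 < 90 — fails; (b) 89 < 90 — fails.
  Not every element is met, so the shareholder fails to carry Stage 1.
The analysis ends at Stage 1; the board prevails.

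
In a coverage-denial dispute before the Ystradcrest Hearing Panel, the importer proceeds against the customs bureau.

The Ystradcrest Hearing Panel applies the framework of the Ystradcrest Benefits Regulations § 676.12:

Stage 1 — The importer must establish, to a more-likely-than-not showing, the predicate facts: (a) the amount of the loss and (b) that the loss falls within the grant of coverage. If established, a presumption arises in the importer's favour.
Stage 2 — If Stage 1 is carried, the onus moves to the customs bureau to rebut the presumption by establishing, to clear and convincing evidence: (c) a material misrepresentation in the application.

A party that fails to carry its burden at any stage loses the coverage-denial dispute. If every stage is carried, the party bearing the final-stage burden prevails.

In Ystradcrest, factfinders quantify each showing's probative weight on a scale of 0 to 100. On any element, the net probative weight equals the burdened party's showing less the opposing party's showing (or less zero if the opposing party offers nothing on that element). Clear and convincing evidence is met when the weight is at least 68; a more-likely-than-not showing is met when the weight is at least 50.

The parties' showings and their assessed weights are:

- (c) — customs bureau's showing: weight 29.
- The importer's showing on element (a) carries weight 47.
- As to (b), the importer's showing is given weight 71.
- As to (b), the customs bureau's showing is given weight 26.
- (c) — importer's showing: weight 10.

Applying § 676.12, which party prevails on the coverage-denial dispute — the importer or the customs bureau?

At Stage 1 the importer must meet a more-likely-than-not showing (weight is at least 50): on (a) the weight is 47, which does not reach 50, so (a) does not meet the standard; on (b) the weight is 71 less the opposing 26 gives net 45, < 50, so (b) does not meet the standard.
  Stage 1 not carried; the importer fails its burden.
The analysis ends at Stage 1; the customs bureau prevails.

customs bureau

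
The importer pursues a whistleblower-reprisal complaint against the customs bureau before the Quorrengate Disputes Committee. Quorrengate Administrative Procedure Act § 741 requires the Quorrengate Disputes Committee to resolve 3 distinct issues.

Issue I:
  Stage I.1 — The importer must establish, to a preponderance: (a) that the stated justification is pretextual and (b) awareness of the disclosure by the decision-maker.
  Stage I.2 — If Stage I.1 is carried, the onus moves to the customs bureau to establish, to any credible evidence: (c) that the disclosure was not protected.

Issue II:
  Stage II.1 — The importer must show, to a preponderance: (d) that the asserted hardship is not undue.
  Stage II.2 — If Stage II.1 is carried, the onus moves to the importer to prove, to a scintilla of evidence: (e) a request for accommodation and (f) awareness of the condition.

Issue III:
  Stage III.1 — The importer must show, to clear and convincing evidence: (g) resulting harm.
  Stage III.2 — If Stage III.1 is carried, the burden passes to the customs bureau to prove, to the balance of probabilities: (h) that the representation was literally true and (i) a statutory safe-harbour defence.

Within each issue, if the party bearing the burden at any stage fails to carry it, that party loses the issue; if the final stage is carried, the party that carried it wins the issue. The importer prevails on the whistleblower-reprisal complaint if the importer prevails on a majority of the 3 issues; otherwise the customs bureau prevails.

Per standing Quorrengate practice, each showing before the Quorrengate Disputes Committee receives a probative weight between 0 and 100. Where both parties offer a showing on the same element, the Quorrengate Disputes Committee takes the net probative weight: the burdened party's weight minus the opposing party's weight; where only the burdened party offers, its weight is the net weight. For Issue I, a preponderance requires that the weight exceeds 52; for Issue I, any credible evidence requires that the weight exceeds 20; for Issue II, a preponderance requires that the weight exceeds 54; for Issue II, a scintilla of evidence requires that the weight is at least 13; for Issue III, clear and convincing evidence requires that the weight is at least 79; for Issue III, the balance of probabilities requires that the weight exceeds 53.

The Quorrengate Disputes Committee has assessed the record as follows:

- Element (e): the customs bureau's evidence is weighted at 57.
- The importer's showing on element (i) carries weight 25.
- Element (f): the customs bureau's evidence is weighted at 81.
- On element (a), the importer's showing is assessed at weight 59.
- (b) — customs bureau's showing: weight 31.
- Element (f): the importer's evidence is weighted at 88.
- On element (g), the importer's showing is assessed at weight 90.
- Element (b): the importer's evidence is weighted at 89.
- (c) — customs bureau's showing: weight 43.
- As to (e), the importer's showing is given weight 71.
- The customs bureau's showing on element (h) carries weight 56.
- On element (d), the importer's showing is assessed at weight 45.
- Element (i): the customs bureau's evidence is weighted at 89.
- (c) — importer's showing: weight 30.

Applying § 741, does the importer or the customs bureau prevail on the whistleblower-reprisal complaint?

customs bureau

— Issue I —
Stage I.1 (importer, a preponderance, weight exceeds 52): (a) 59 > 52 — meets; (b) net 89−31=58 > 52 — meets.
  Stage I.1 is satisfied; the onus moves to the customs bureau.
Stage I.2 (customs bureau, any credible evidence, weight exceeds 20): (c) net 43−30=13 ≤ 20 — fails.
  Not every element is met, so the customs bureau fails to carry Stage I.2.
The analysis ends at Stage I.2; the importer prevails on this issue.
— Issue II —
At Stage II.1 the importer must meet a preponderance (weight exceeds 54): on (d) the weight is 45, ≤ 54, so (d) does not meet the standard.
  The importer does not carry Stage II.1.
So the customs bureau prevails on this issue.
— Issue III —
Stage III.1 (importer, clear and convincing evidence, weight is at least 79): (g) 90 ≥ 79 — meets.
  Stage III.1 carried; the burden shifts to the customs bureau.
Stage III.2 (customs bureau, the balance of probabilities, weight exceeds 53): (h) 56 > 53 — meets; (i) net 89−25=64 > 53 — meets.
  The customs bureau carries the last stage.
With every stage satisfied, the customs bureau prevails on this issue.
Per-issue: Issue I → importer; Issue II → customs bureau; Issue III → customs bureau. The importer must prevail on a majority of issues; overall, the customs bureau prevails.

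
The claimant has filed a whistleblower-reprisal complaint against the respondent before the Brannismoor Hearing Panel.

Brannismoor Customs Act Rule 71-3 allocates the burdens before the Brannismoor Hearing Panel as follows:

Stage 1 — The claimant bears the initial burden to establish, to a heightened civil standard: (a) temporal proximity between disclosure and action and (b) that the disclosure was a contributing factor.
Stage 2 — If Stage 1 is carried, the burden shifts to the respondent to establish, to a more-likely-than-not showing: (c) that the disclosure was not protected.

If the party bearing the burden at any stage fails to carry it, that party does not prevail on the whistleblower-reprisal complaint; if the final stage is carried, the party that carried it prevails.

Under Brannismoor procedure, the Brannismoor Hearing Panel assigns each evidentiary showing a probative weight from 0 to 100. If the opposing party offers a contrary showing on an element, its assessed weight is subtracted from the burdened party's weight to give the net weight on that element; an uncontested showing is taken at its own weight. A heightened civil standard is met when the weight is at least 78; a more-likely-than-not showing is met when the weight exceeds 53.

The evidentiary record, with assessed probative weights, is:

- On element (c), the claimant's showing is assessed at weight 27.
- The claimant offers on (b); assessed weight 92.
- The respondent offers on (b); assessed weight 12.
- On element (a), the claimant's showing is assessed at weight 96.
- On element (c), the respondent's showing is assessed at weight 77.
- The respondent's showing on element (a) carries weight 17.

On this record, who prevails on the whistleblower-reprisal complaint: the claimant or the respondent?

Stage 1 — burden on claimant; standard: a heightened civil standard (weight is at least 78).
    (a): 96 − 17 = 79 ≥ 78 [met]
    (b): 92 − 12 = 80 ≥ 78 [met]
  Stage 1 carried; the burden shifts to the respondent.
Stage 2 — burden on respondent; standard: a more-likely-than-not showing (weight exceeds 53).
    (c): 77 − 27 = 50 ≤ 53 [not met]
  The respondent does not carry Stage 2.
The analysis ends at Stage 2; the claimant prevails.

claimant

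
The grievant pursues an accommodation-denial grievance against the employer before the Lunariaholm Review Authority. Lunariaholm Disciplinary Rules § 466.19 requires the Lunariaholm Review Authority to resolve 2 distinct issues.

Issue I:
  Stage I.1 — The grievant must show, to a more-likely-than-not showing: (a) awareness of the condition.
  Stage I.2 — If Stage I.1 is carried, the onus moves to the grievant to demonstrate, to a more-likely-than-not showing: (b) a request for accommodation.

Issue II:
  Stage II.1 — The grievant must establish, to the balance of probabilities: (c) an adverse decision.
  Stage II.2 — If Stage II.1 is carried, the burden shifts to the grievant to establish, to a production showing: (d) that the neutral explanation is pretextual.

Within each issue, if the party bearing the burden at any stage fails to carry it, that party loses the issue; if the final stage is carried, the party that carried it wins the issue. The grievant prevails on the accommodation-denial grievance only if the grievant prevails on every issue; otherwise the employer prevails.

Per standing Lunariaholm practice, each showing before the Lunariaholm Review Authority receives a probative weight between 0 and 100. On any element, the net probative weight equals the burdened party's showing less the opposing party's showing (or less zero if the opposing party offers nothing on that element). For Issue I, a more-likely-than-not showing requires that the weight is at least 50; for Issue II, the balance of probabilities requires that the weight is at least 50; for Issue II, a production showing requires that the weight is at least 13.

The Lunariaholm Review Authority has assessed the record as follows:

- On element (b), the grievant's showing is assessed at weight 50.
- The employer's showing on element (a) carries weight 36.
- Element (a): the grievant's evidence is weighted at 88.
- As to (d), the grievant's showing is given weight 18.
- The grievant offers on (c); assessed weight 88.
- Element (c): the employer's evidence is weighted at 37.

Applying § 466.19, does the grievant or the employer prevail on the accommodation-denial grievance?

— Issue I —
Stage I.1 (grievant, a more-likely-than-not showing, weight is at least 50): (a) net 88−36=52 ≥ 50 — meets.
  All elements met. The grievant retains the burden for Stage I.2.
Stage I.2 (grievant, a more-likely-than-not showing, weight is at least 50): (b) 50 ≥ 50 — meets.
  Stage I.2 carried; the final stage is satisfied.
All stages carried — the grievant prevails on this issue.
— Issue II —
Stage II.1 (grievant, the balance of probabilities, weight is at least 50): (c) net 88−37=51 ≥ 50 — meets.
  Stage II.1 carried; the burden remains with the grievant.
Stage II.2 (grievant, a production showing, weight is at least 13): (d) 18 ≥ 13 — meets.
  Stage II.2 carried; the final stage is satisfied.
All stages carried — the grievant prevails on this issue.
Per-issue: Issue I → grievant; Issue II → grievant. The grievant must prevail on every issue; overall, the grievant prevails.

grievant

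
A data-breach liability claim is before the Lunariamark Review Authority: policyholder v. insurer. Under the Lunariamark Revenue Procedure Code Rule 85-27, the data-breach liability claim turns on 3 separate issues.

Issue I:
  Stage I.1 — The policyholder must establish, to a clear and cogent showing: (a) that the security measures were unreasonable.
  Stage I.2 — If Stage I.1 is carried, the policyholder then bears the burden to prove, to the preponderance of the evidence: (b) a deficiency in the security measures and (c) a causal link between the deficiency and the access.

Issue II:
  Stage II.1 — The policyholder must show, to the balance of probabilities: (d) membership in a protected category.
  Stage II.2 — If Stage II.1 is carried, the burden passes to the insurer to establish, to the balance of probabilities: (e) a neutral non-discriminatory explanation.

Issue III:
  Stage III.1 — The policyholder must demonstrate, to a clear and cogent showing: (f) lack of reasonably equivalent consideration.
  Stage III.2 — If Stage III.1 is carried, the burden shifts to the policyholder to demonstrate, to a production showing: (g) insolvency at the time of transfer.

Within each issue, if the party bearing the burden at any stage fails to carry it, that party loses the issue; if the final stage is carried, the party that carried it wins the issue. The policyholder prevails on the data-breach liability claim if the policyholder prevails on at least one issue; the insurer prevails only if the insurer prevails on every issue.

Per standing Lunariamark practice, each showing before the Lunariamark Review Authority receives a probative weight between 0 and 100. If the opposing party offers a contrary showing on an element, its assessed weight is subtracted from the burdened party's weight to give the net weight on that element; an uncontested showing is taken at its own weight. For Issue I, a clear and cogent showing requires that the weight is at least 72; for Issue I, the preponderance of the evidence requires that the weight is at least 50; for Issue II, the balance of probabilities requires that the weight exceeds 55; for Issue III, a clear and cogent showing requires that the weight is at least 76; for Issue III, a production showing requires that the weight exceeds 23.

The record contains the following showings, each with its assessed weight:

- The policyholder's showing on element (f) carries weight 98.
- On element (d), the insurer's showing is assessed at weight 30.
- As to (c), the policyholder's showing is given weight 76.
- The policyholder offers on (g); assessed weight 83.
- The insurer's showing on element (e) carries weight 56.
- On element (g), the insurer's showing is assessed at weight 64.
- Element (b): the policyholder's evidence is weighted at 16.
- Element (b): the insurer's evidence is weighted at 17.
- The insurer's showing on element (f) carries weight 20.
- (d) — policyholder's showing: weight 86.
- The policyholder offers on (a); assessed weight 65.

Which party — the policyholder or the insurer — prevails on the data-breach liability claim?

— Issue I —
At Stage I.1 the policyholder must meet a clear and cogent showing (weight is at least 72): on (a) the weight is 65, which does not reach 72, so (a) does not meet the standard.
  Not every element is met, so the policyholder fails to carry Stage I.1.
The analysis ends at Stage I.1; the insurer prevails on this issue.
— Issue II —
At Stage II.1 the policyholder must meet the balance of probabilities (weight exceeds 55): on (d) the weight is 86 less the opposing 30 gives net 56, which does exceed 55, so (d) meets the standard.
  Stage II.1 carried; the burden shifts to the insurer.
At Stage II.2 the insurer must meet the balance of probabilities (weight exceeds 55): on (e) the weight is 56, > 55, so (e) meets the standard.
  Stage II.2 carried; the final stage is satisfied.
With every stage satisfied, the insurer prevails on this issue.
— Issue III —
Stage III.1 — burden on policyholder; standard: a clear and cogent showing (weight is at least 76).
    (f): 98 − 20 = 78 ≥ 76 [met]
  Stage III.1 is satisfied; the policyholder continues to bear the burden.
Stage III.2 — burden on policyholder; standard: a production showing (weight exceeds 23).
    (g): 83 − 64 = 19 ≤ 23 [not met]
  Not every element is met, so the policyholder fails to carry Stage III.2.
The analysis ends at Stage III.2; the insurer prevails on this issue.
Per-issue: Issue I → insurer; Issue II → insurer; Issue III → insurer. The policyholder must prevail on at least one issue; overall, the insurer prevails.

insurer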